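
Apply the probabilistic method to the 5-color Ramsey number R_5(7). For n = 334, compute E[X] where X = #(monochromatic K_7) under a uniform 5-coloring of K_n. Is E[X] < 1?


E[X] = C(334, 7) · 5^{1 − 21} = 86359460961576 · 5^{−20} = 86359460961576/95367431640625.
As a reduced fraction: E[X] = 86359460961576/95367431640625 ≈ 0.905545.
Is E[X] < 1? YES.
Since E[X] < 1, there exists a 5-coloring of K_{334} with no monochromatic K_7; hence R_5(7) > 334.

E[X] = 86359460961576/95367431640625 ≈ 0.905545; E[X] < 1, so R_5(7) > 334.


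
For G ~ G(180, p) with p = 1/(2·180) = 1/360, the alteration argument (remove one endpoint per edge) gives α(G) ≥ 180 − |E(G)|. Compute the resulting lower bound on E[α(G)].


E[|E(G)|] = C(180, 2)·p = 16110 · (1/360) = 179/4.
E[α(G)] ≥ n − E[|E(G)|] = 180 − 179/4 = 541/4.
Numerically: ≈ 135.25000.
(This is only a lower bound; the true E[α(G)] may be larger.)

E[α(G)] ≥ 541/4 ≈ 135.25000.


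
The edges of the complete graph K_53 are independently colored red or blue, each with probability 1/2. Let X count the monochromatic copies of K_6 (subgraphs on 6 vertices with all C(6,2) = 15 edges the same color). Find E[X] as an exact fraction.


Let X = Σ_S X_S over the C(53, 6) = 22957480 subsets S of size 6, where X_S = 1 if the K_6 on S is monochromatic.
For a fixed S, the K_6 on S has C(6, 2) = 15 edges. P[all 15 edges red] = (1/2)^15, and likewise for blue, so P[monochromatic] = 2·(1/2)^15 = 2^{1 − 15} = 1/16384.
By linearity of expectation: E[X] = C(53, 6) · 2^{1 − 15} = 22957480 · 1/16384 = 2869685/2048.
Numerically: E[X] ≈ 1401.21338.

E[X] = C(53,6)·2^(1−C(6,2)) = 2869685/2048 ≈ 1401.21338.


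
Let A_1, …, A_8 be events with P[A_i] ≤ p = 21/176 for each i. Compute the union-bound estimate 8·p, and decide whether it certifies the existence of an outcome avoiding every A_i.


Union bound: P[∪_{i=1}^{8} A_i] ≤ Σ_i P[A_i] ≤ 8·p = 8·(21/176) = 21/22.
Numerically: 21/22 ≈ 0.955.
Is 21/22 < 1? YES.
Since P[∪ A_i] ≤ 21/22 < 1, the complement has P[∩ A_i^c] ≥ 1 − 21/22 = 1/22 > 0, so some outcome avoids every A_i.

8·p = 21/22 ≈ 0.955; existence CERTIFIED by the union bound.


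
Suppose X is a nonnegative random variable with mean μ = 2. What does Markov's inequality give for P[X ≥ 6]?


μ = E[X] = 2, a = 6.
Markov: P[X ≥ 6] ≤ μ/a = (2)/6 = 1/3.
Numerically: ≈ 0.333.
(Since a = 6 > μ = 2.000, the bound 1/3 is < 1 and informative.)

P[X ≥ 6] ≤ 1/3 ≈ 0.333.


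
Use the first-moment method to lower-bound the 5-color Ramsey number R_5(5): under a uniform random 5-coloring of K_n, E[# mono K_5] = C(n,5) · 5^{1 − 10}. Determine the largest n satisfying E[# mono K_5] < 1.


We need C(n, 5) · 5^{1 − 10} < 1, i.e. C(n, 5) < 5^{10 − 1} = 1953125.
Check values of n near the boundary:
  n = 43: C(43, 5) = 962598; 962598 < 1953125? YES
  n = 44: C(44, 5) = 1086008; 1086008 < 1953125? YES
  n = 45: C(45, 5) = 1221759; 1221759 < 1953125? YES
  n = 46: C(46, 5) = 1370754; 1370754 < 1953125? YES
  n = 47: C(47, 5) = 1533939; 1533939 < 1953125? YES
  n = 48: C(48, 5) = 1712304; 1712304 < 1953125? YES
  n = 49: C(49, 5) = 1906884; 1906884 < 1953125? YES
  n = 50: C(50, 5) = 2118760; 2118760 < 1953125? NO
  n = 51: C(51, 5) = 2349060; 2349060 < 1953125? NO
  n = 52: C(52, 5) = 2598960; 2598960 < 1953125? NO
The largest n with C(n, 5) < 1953125 is n = 49 (where E[X] = 1906884/1953125 ≈ 0.9763). Hence R_5(5) > 49, i.e. R_5(5) ≥ 50.

Largest n = 49; hence R_5(5) > 49.


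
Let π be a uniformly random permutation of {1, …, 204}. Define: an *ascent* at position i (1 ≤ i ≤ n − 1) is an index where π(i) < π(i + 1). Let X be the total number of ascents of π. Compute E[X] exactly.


Write X = Σ X_I over i = 1, …, 203, with X_I the indicator of one ascent.
There are 203 indicators.
For each fixed i, the pair (π(i), π(i+1)) is a uniformly random ordered pair of distinct values from {1, …, 204}; by symmetry P[π(i) < π(i+1)] = 1/2.
By linearity: E[X] = 203 · (1/2) = (204 − 1) · (1/2) = 203/2 ≈ 101.500.

E[X] = 203/2 = 101.500.


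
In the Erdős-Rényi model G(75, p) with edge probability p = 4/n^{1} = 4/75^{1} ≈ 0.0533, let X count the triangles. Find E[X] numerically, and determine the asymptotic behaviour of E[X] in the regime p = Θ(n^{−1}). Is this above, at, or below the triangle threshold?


Number of potential triangles: C(75, 3) = 67525.
Each occurs with probability p³ ≈ (0.0533)³ ≈ 1.51704e-04.
By linearity: E[X] = C(75, 3)·p³ ≈ 67525 · 1.51704e-04 ≈ 10.244.
Here α = 1, so p = 4/n is exactly at the triangle threshold p ~ 1/n. Asymptotically E[X] → c³/6 = 4³/6 = 32/3 ≈ 10.667, a bounded constant. In this regime the triangle count is asymptotically Poisson(c³/6).

E[X] ≈ 10.244; in regime p = Θ(1/n^{1}) E[X] stays bounded (at the triangle threshold p ~ 1/n).


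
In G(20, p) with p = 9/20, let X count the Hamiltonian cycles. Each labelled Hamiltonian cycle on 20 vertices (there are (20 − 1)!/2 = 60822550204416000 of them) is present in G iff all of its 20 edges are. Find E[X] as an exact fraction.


K_20 has (20 − 1)!/2 = 60822550204416000 labelled Hamiltonian cycles.
For each such Hamiltonian cycle H, let X_H = 1 if all 20 edges of H are present in G. Then P[X_H = 1] = p^{20} = (9/20)^{20} = 12157665459056928801/104857600000000000000000000.
By linearity of expectation: E[X] = Σ_H E[X_H] = 60822550204416000 · p^{20} = 60822550204416000 · 12157665459056928801/104857600000000000000000000 = 180532279724605553545860280221/25600000000000000000.
Numerically: E[X] ≈ 7.05e+09.

E[X] = 60822550204416000 · (9/20)^{20} = 180532279724605553545860280221/25600000000000000000 ≈ 7.05e+09.


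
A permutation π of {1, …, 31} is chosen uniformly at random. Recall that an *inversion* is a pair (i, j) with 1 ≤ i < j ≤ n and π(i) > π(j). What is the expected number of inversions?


Write X = Σ X_I over the C(31, 2) = 465 pairs i < j, with X_I the indicator of one inversion.
There are 465 indicators.
For each fixed pair i < j, the values π(i) and π(j) are two distinct elements of {1, …, 31} in uniformly random order; by symmetry P[π(i) > π(j)] = 1/2.
By linearity: E[X] = 465 · (1/2) = C(31, 2) · (1/2) = 465/2 = 465/2 ≈ 232.500000.

E[X] = 465/2 = 232.500000.


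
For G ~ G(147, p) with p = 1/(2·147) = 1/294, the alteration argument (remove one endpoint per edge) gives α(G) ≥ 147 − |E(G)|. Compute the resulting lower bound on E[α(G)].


E[|E(G)|] = C(147, 2)·p = 10731 · (1/294) = 73/2.
E[α(G)] ≥ n − E[|E(G)|] = 147 − 73/2 = 221/2.
Numerically: ≈ 110.500.
(This is only a lower bound; the true E[α(G)] may be larger.)

E[α(G)] ≥ 221/2 ≈ 110.500.


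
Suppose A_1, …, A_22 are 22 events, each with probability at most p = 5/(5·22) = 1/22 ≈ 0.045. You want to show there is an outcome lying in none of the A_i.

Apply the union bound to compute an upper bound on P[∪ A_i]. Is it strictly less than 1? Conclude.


Union bound: P[∪_{i=1}^{22} A_i] ≤ Σ_i P[A_i] ≤ 22·p = 22·(1/22) = 1.
Numerically: 1 ≈ 1.000.
Is 1 < 1? NO.
Since the bound 1 is ≥ 1, the union bound is uninformative here; it does NOT by itself certify existence.

22·p = 1 ≈ 1.000; existence NOT certified by the union bound.


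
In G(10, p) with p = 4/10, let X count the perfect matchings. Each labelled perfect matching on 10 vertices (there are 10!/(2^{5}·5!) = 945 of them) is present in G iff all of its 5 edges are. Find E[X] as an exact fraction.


K_10 has 10!/(2^{5}·5!) = 945 labelled perfect matchings.
For each such perfect matching H, let X_H = 1 if all 5 edges of H are present in G. Then P[X_H = 1] = p^{5} = (2/5)^{5} = 32/3125.
By linearity of expectation: E[X] = Σ_H E[X_H] = 945 · p^{5} = 945 · 32/3125 = 6048/625.
Numerically: E[X] ≈ 9.6768.

E[X] = 945 · (2/5)^{5} = 6048/625 ≈ 9.6768.


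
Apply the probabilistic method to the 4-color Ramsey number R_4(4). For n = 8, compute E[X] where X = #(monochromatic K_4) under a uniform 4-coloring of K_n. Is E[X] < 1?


E[X] = C(8, 4) · 4^{1 − 6} = 70 · 4^{−5} = 70/1024.
As a reduced fraction: E[X] = 35/512 ≈ 0.068359.
Is E[X] < 1? YES.
Since E[X] < 1, there exists a 4-coloring of K_{8} with no monochromatic K_4; hence R_4(4) > 8.

E[X] = 35/512 ≈ 0.068359; E[X] < 1, so R_4(4) > 8.


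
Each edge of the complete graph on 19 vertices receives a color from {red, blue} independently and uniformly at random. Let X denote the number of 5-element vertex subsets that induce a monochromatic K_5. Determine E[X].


Let X = Σ_S X_S over the C(19, 5) = 11628 subsets S of size 5, where X_S = 1 if the K_5 on S is monochromatic.
For a fixed S, the K_5 on S has C(5, 2) = 10 edges. P[all 10 edges red] = (1/2)^10, and likewise for blue, so P[monochromatic] = 2·(1/2)^10 = 2^{1 − 10} = 1/512.
Summing: E[X] = C(19, 5) · 2^{1 − 10} = 11628 · 1/512 = 2907/128.
Numerically: E[X] ≈ 22.711.

E[X] = C(19,5)·2^(1−C(5,2)) = 2907/128 ≈ 22.711.


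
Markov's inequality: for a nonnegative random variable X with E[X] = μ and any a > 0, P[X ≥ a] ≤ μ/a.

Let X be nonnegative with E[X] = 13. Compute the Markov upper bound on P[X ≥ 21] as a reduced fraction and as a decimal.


μ = E[X] = 13, a = 21.
Markov: P[X ≥ 21] ≤ μ/a = (13)/21 = 13/21.
Numerically: ≈ 0.61905.
(Since a = 21 > μ = 13.00000, the bound 13/21 is < 1 and informative.)

P[X ≥ 21] ≤ 13/21 ≈ 0.61905.


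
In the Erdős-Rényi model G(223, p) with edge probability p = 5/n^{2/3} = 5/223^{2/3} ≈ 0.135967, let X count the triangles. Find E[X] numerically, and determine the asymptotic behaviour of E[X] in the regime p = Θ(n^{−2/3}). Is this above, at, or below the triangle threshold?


Number of potential triangles: C(223, 3) = 1823471.
Each occurs with probability p³ ≈ (0.135967)³ ≈ 2.51362384e-03.
By linearity: E[X] = C(223, 3)·p³ ≈ 1823471 · 2.51362384e-03 ≈ 4583.520179.
Since α = 2/3 < 1, p = c/n^{2/3} ≫ 1/n is above the triangle threshold p ~ 1/n. Asymptotically E[X] ~ (c³/6)·n^{3(1−α)} = (5³/6)·n^{1} → ∞; triangles are abundant w.h.p.

E[X] ≈ 4583.520179; in regime p = Θ(1/n^{2/3}) E[X] diverges (above the triangle threshold p ~ 1/n).


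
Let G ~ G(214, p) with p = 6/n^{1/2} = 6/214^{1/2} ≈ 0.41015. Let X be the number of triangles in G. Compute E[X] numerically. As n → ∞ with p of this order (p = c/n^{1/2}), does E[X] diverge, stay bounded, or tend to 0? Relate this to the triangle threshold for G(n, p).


Number of potential triangles: C(214, 3) = 1610564.
Each occurs with probability p³ ≈ (0.41015)³ ≈ 6.8997458e-02.
By linearity: E[X] = C(214, 3)·p³ ≈ 1610564 · 6.8997458e-02 ≈ 111124.82203.
Since α = 1/2 < 1, p = c/n^{1/2} ≫ 1/n is above the triangle threshold p ~ 1/n. Asymptotically E[X] ~ (c³/6)·n^{3(1−α)} = (6³/6)·n^{1.5} → ∞; triangles are abundant w.h.p.

E[X] ≈ 111124.82203; in regime p = Θ(1/n^{1/2}) E[X] diverges (above the triangle threshold p ~ 1/n).


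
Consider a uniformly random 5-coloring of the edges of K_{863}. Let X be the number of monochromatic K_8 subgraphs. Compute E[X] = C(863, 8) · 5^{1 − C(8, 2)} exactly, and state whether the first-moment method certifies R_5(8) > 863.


E[X] = C(863, 8) · 5^{1 − 28} = 7386423071602617757 · 5^{−27} = 7386423071602617757/7450580596923828125.
As a reduced fraction: E[X] = 7386423071602617757/7450580596923828125 ≈ 0.9914.
Is E[X] < 1? YES.
Since E[X] < 1, there exists a 5-coloring of K_{863} with no monochromatic K_8; hence R_5(8) > 863.

E[X] = 7386423071602617757/7450580596923828125 ≈ 0.9914; E[X] < 1, so R_5(8) > 863.


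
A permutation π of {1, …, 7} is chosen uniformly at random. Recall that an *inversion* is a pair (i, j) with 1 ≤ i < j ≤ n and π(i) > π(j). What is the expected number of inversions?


Write X = Σ X_I over the C(7, 2) = 21 pairs i < j, with X_I the indicator of one inversion.
There are 21 indicators.
For each fixed pair i < j, the values π(i) and π(j) are two distinct elements of {1, …, 7} in uniformly random order; by symmetry P[π(i) > π(j)] = 1/2.
By linearity: E[X] = 21 · (1/2) = C(7, 2) · (1/2) = 21/2 = 21/2 ≈ 10.500000.

E[X] = 21/2 = 10.500000.


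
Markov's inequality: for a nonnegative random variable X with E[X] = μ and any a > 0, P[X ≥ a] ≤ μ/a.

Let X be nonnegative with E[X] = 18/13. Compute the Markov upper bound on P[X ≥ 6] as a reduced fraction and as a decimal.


μ = E[X] = 18/13, a = 6.
Markov: P[X ≥ 6] ≤ μ/a = (18/13)/6 = 3/13.
Numerically: ≈ 0.231.
(Since a = 6 > μ = 1.385, the bound 3/13 is < 1 and informative.)

P[X ≥ 6] ≤ 3/13 ≈ 0.231.


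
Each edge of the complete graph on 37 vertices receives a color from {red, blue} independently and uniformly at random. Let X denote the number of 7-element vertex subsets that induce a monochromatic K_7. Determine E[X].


Let X = Σ_S X_S over the C(37, 7) = 10295472 subsets S of size 7, where X_S = 1 if the K_7 on S is monochromatic.
For a fixed S, the K_7 on S has C(7, 2) = 21 edges. P[all 21 edges red] = (1/2)^21, and likewise for blue, so P[monochromatic] = 2·(1/2)^21 = 2^{1 − 21} = 1/1048576.
Summing: E[X] = C(37, 7) · 2^{1 − 21} = 10295472 · 1/1048576 = 643467/65536.
Numerically: E[X] ≈ 9.819.

E[X] = C(37,7)·2^(1−C(7,2)) = 643467/65536 ≈ 9.819.


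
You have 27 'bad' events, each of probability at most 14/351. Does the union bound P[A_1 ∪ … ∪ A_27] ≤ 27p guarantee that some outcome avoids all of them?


Union bound: P[∪_{i=1}^{27} A_i] ≤ Σ_i P[A_i] ≤ 27·p = 27·(14/351) = 14/13.
Numerically: 14/13 ≈ 1.076923.
Is 14/13 < 1? NO.
Since the bound 14/13 is ≥ 1, the union bound is uninformative here; it does NOT by itself certify existence.

27·p = 14/13 ≈ 1.076923; existence NOT certified by the union bound.


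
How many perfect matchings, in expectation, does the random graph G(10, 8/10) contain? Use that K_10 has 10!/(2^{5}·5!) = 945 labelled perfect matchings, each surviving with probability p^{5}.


K_10 has 10!/(2^{5}·5!) = 945 labelled perfect matchings.
For each such perfect matching H, let X_H = 1 if all 5 edges of H are present in G. Then P[X_H = 1] = p^{5} = (4/5)^{5} = 1024/3125.
By linearity: E[X] = Σ_H E[X_H] = 945 · p^{5} = 945 · 1024/3125 = 193536/625.
Numerically: E[X] ≈ 310.

E[X] = 945 · (4/5)^{5} = 193536/625 ≈ 310.


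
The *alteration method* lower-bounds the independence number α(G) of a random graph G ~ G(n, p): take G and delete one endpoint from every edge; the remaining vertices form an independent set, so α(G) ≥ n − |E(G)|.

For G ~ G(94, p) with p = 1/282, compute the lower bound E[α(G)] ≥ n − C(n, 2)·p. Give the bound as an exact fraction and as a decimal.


E[|E(G)|] = C(94, 2)·p = 4371 · (1/282) = 31/2.
E[α(G)] ≥ n − E[|E(G)|] = 94 − 31/2 = 157/2.
Numerically: ≈ 78.500.
(This is only a lower bound; the true E[α(G)] may be larger.)

E[α(G)] ≥ 157/2 ≈ 78.500.


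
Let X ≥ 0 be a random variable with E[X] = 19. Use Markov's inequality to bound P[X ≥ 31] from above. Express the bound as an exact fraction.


μ = E[X] = 19, a = 31.
Markov: P[X ≥ 31] ≤ μ/a = (19)/31 = 19/31.
Numerically: ≈ 0.6129.
(Since a = 31 > μ = 19.0000, the bound 19/31 is < 1 and informative.)

P[X ≥ 31] ≤ 19/31 ≈ 0.6129.


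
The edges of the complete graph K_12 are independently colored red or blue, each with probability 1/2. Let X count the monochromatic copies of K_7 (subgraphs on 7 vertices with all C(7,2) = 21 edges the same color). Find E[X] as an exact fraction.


Let X = Σ_S X_S over the C(12, 7) = 792 subsets S of size 7, where X_S = 1 if the K_7 on S is monochromatic.
For a fixed S, the K_7 on S has C(7, 2) = 21 edges. P[all 21 edges red] = (1/2)^21, and likewise for blue, so P[monochromatic] = 2·(1/2)^21 = 2^{1 − 21} = 1/1048576.
By linearity: E[X] = C(12, 7) · 2^{1 − 21} = 792 · 1/1048576 = 99/131072.
Numerically: E[X] ≈ 0.00076.

E[X] = C(12,7)·2^(1−C(7,2)) = 99/131072 ≈ 0.00076.


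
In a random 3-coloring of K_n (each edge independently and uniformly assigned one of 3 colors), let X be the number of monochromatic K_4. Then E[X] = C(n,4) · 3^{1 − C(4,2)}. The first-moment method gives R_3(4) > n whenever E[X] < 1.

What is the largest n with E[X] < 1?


We need C(n, 4) · 3^{1 − 6} < 1, i.e. C(n, 4) < 3^{6 − 1} = 243.
Check values of n near the boundary:
  n = 8: C(8, 4) = 70; 70 < 243? YES
  n = 9: C(9, 4) = 126; 126 < 243? YES
  n = 10: C(10, 4) = 210; 210 < 243? YES
  n = 11: C(11, 4) = 330; 330 < 243? NO
  n = 12: C(12, 4) = 495; 495 < 243? NO
The largest n with C(n, 4) < 243 is n = 10 (where E[X] = 70/81 ≈ 0.864198). Hence R_3(4) > 10, i.e. R_3(4) ≥ 11.

Largest n = 10; hence R_3(4) > 10.


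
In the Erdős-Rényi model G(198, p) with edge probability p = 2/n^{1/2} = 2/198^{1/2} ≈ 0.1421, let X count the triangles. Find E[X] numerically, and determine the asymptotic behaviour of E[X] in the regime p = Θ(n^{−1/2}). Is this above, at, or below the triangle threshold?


Number of potential triangles: C(198, 3) = 1274196.
Each occurs with probability p³ ≈ (0.1421)³ ≈ 2.871390e-03.
By linearity: E[X] = C(198, 3)·p³ ≈ 1274196 · 2.871390e-03 ≈ 3658.7138.
Since α = 1/2 < 1, p = c/n^{1/2} ≫ 1/n is above the triangle threshold p ~ 1/n. Asymptotically E[X] ~ (c³/6)·n^{3(1−α)} = (2³/6)·n^{1.5} → ∞; triangles are abundant w.h.p.

E[X] ≈ 3658.7138; in regime p = Θ(1/n^{1/2}) E[X] diverges (above the triangle threshold p ~ 1/n).


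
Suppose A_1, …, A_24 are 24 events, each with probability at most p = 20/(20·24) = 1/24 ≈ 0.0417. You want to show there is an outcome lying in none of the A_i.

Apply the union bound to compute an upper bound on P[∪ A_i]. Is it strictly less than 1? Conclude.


Union bound: P[∪_{i=1}^{24} A_i] ≤ Σ_i P[A_i] ≤ 24·p = 24·(1/24) = 1.
Numerically: 1 ≈ 1.0000.
Is 1 < 1? NO.
Since the bound 1 is ≥ 1, the union bound is uninformative here; it does NOT by itself certify existence.

24·p = 1 ≈ 1.0000; existence NOT certified by the union bound.


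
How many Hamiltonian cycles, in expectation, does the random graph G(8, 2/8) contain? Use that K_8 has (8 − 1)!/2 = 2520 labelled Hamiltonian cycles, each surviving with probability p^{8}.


K_8 has (8 − 1)!/2 = 2520 labelled Hamiltonian cycles.
For each such Hamiltonian cycle H, let X_H = 1 if all 8 edges of H are present in G. Then P[X_H = 1] = p^{8} = (1/4)^{8} = 1/65536.
By linearity: E[X] = Σ_H E[X_H] = 2520 · p^{8} = 2520 · 1/65536 = 315/8192.
Numerically: E[X] ≈ 0.038452.

E[X] = 2520 · (1/4)^{8} = 315/8192 ≈ 0.038452.


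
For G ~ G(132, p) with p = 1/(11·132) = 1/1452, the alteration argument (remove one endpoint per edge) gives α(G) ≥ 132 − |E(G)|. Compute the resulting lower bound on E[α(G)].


E[|E(G)|] = C(132, 2)·p = 8646 · (1/1452) = 131/22.
E[α(G)] ≥ n − E[|E(G)|] = 132 − 131/22 = 2773/22.
Numerically: ≈ 126.045.
(This is only a lower bound; the true E[α(G)] may be larger.)

E[α(G)] ≥ 2773/22 ≈ 126.045.


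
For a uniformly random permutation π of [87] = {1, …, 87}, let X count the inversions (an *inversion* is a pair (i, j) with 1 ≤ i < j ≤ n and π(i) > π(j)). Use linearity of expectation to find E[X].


Write X = Σ X_I over the C(87, 2) = 3741 pairs i < j, with X_I the indicator of one inversion.
There are 3741 indicators.
For each fixed pair i < j, the values π(i) and π(j) are two distinct elements of {1, …, 87} in uniformly random order; by symmetry P[π(i) > π(j)] = 1/2.
By linearity: E[X] = 3741 · (1/2) = C(87, 2) · (1/2) = 3741/2 = 3741/2 ≈ 1870.50000.

E[X] = 3741/2 = 1870.50000.


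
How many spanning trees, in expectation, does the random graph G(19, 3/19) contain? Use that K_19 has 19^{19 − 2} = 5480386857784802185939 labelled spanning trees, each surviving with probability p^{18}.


K_19 has 19^{19 − 2} = 5480386857784802185939 labelled spanning trees.
For each such spanning tree H, let X_H = 1 if all 18 edges of H are present in G. Then P[X_H = 1] = p^{18} = (3/19)^{18} = 387420489/104127350297911241532841.
Summing the indicators: E[X] = Σ_H E[X_H] = 5480386857784802185939 · p^{18} = 5480386857784802185939 · 387420489/104127350297911241532841 = 387420489/19.
Numerically: E[X] ≈ 2.0391e+07.

E[X] = 5480386857784802185939 · (3/19)^{18} = 387420489/19 ≈ 2.0391e+07.


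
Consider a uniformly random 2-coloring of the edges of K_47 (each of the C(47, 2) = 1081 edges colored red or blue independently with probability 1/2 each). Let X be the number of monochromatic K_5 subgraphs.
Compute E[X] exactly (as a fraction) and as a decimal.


Let X = Σ_S X_S over the C(47, 5) = 1533939 subsets S of size 5, where X_S = 1 if the K_5 on S is monochromatic.
For a fixed S, the K_5 on S has C(5, 2) = 10 edges. P[all 10 edges red] = (1/2)^10, and likewise for blue, so P[monochromatic] = 2·(1/2)^10 = 2^{1 − 10} = 1/512.
Summing: E[X] = C(47, 5) · 2^{1 − 10} = 1533939 · 1/512 = 1533939/512.
Numerically: E[X] ≈ 2995.9746.

E[X] = C(47,5)·2^(1−C(5,2)) = 1533939/512 ≈ 2995.9746.


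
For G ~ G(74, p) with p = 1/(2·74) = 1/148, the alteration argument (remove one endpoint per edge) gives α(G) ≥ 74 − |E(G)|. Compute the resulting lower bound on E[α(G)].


E[|E(G)|] = C(74, 2)·p = 2701 · (1/148) = 73/4.
E[α(G)] ≥ n − E[|E(G)|] = 74 − 73/4 = 223/4.
Numerically: ≈ 55.750000.
(This is only a lower bound; the true E[α(G)] may be larger.)

E[α(G)] ≥ 223/4 ≈ 55.750000.


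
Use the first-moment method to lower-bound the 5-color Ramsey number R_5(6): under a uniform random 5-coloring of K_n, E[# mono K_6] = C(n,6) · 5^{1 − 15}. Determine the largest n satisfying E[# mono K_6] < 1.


We need C(n, 6) · 5^{1 − 15} < 1, i.e. C(n, 6) < 5^{15 − 1} = 6103515625.
Check values of n near the boundary:
  n = 129: C(129, 6) = 5688177600; 5688177600 < 6103515625? YES
  n = 130: C(130, 6) = 5963412000; 5963412000 < 6103515625? YES
  n = 131: C(131, 6) = 6249655776; 6249655776 < 6103515625? NO
The largest n with C(n, 6) < 6103515625 is n = 130 (where E[X] = 47707296/48828125 ≈ 0.977045). Hence R_5(6) > 130, i.e. R_5(6) ≥ 131.

Largest n = 130; hence R_5(6) > 130.


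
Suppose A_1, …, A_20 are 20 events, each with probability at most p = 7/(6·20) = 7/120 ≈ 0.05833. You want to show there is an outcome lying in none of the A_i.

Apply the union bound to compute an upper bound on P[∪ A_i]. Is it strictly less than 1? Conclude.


Union bound: P[∪_{i=1}^{20} A_i] ≤ Σ_i P[A_i] ≤ 20·p = 20·(7/120) = 7/6.
Numerically: 7/6 ≈ 1.16667.
Is 7/6 < 1? NO.
Since the bound 7/6 is ≥ 1, the union bound is uninformative here; it does NOT by itself certify existence.

20·p = 7/6 ≈ 1.16667; existence NOT certified by the union bound.


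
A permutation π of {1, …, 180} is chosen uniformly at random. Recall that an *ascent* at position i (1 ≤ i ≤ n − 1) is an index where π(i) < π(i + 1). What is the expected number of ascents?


Write X = Σ X_I over i = 1, …, 179, with X_I the indicator of one ascent.
There are 179 indicators.
For each fixed i, the pair (π(i), π(i+1)) is a uniformly random ordered pair of distinct values from {1, …, 180}; by symmetry P[π(i) < π(i+1)] = 1/2.
By linearity: E[X] = 179 · (1/2) = (180 − 1) · (1/2) = 179/2 ≈ 89.50000.

E[X] = 179/2 = 89.50000.


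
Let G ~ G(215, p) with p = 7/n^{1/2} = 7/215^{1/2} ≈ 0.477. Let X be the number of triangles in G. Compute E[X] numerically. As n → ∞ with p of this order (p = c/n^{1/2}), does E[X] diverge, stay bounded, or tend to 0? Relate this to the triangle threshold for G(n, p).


Number of potential triangles: C(215, 3) = 1633355.
Each occurs with probability p³ ≈ (0.477)³ ≈ 1.08802e-01.
By linearity: E[X] = C(215, 3)·p³ ≈ 1633355 · 1.08802e-01 ≈ 177712.107.
Since α = 1/2 < 1, p = c/n^{1/2} ≫ 1/n is above the triangle threshold p ~ 1/n. Asymptotically E[X] ~ (c³/6)·n^{3(1−α)} = (7³/6)·n^{1.5} → ∞; triangles are abundant w.h.p.

E[X] ≈ 177712.107; in regime p = Θ(1/n^{1/2}) E[X] diverges (above the triangle threshold p ~ 1/n).


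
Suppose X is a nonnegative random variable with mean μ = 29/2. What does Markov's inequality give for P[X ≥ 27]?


μ = E[X] = 29/2, a = 27.
Markov: P[X ≥ 27] ≤ μ/a = (29/2)/27 = 29/54.
Numerically: ≈ 0.5370.
(Since a = 27 > μ = 14.5000, the bound 29/54 is < 1 and informative.)

P[X ≥ 27] ≤ 29/54 ≈ 0.5370.


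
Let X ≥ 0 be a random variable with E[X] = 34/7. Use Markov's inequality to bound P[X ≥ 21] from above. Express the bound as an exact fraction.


μ = E[X] = 34/7, a = 21.
Markov: P[X ≥ 21] ≤ μ/a = (34/7)/21 = 34/147.
Numerically: ≈ 0.23129.
(Since a = 21 > μ = 4.85714, the bound 34/147 is < 1 and informative.)

P[X ≥ 21] ≤ 34/147 ≈ 0.23129.


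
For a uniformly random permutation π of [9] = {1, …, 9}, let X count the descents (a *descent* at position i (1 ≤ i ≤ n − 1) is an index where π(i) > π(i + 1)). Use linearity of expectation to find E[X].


Write X = Σ X_I over i = 1, …, 8, with X_I the indicator of one descent.
There are 8 indicators.
For each fixed i, the pair (π(i), π(i+1)) is a uniformly random ordered pair of distinct values from {1, …, 9}; by symmetry P[π(i) > π(i+1)] = 1/2.
By linearity: E[X] = 8 · (1/2) = (9 − 1) · (1/2) = 4 ≈ 4.00000.

E[X] = 4 = 4.00000.


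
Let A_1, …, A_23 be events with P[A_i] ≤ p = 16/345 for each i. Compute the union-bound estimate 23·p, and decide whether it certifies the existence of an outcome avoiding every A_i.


Union bound: P[∪_{i=1}^{23} A_i] ≤ Σ_i P[A_i] ≤ 23·p = 23·(16/345) = 16/15.
Numerically: 16/15 ≈ 1.0666667.
Is 16/15 < 1? NO.
Since the bound 16/15 is ≥ 1, the union bound is uninformative here; it does NOT by itself certify existence.

23·p = 16/15 ≈ 1.0666667; existence NOT certified by the union bound.


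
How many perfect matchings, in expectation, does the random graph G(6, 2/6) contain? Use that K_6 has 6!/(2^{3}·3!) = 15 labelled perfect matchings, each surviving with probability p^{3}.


K_6 has 6!/(2^{3}·3!) = 15 labelled perfect matchings.
For each such perfect matching H, let X_H = 1 if all 3 edges of H are present in G. Then P[X_H = 1] = p^{3} = (1/3)^{3} = 1/27.
Summing the indicators: E[X] = Σ_H E[X_H] = 15 · p^{3} = 15 · 1/27 = 5/9.
Numerically: E[X] ≈ 0.55556.

E[X] = 15 · (1/3)^{3} = 5/9 ≈ 0.55556.


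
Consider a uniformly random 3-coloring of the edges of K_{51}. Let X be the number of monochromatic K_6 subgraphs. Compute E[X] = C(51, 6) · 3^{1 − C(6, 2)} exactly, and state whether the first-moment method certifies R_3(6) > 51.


E[X] = C(51, 6) · 3^{1 − 15} = 18009460 · 3^{−14} = 18009460/4782969.
As a reduced fraction: E[X] = 18009460/4782969 ≈ 3.765331.
Is E[X] < 1? NO.
Since E[X] ≥ 1, the first-moment bound is inconclusive at n = 51; it does NOT by itself certify R_3(6) > 51.

E[X] = 18009460/4782969 ≈ 3.765331; E[X] ≥ 1; first-moment method inconclusive here.


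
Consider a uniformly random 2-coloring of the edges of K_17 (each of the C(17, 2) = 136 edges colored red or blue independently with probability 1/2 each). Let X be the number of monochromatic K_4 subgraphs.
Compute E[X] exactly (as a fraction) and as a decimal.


Let X = Σ_S X_S over the C(17, 4) = 2380 subsets S of size 4, where X_S = 1 if the K_4 on S is monochromatic.
For a fixed S, the K_4 on S has C(4, 2) = 6 edges. P[all 6 edges red] = (1/2)^6, and likewise for blue, so P[monochromatic] = 2·(1/2)^6 = 2^{1 − 6} = 1/32.
By linearity of expectation: E[X] = C(17, 4) · 2^{1 − 6} = 2380 · 1/32 = 595/8.
Numerically: E[X] ≈ 74.375.

E[X] = C(17,4)·2^(1−C(4,2)) = 595/8 ≈ 74.375.


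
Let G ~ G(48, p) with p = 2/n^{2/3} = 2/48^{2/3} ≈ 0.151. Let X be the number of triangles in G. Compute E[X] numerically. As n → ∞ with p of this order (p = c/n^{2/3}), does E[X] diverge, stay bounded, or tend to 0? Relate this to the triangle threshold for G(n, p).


Number of potential triangles: C(48, 3) = 17296.
Each occurs with probability p³ ≈ (0.151)³ ≈ 3.47222e-03.
By linearity: E[X] = C(48, 3)·p³ ≈ 17296 · 3.47222e-03 ≈ 60.056.
Since α = 2/3 < 1, p = c/n^{2/3} ≫ 1/n is above the triangle threshold p ~ 1/n. Asymptotically E[X] ~ (c³/6)·n^{3(1−α)} = (2³/6)·n^{1} → ∞; triangles are abundant w.h.p.

E[X] ≈ 60.056; in regime p = Θ(1/n^{2/3}) E[X] diverges (above the triangle threshold p ~ 1/n).


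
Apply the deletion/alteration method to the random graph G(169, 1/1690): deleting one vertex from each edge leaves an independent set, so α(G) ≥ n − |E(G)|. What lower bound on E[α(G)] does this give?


E[|E(G)|] = C(169, 2)·p = 14196 · (1/1690) = 42/5.
E[α(G)] ≥ n − E[|E(G)|] = 169 − 42/5 = 803/5.
Numerically: ≈ 160.60000.
(This is only a lower bound; the true E[α(G)] may be larger.)

E[α(G)] ≥ 803/5 ≈ 160.60000.


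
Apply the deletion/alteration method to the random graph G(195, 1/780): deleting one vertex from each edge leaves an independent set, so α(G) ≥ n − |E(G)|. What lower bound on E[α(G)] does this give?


E[|E(G)|] = C(195, 2)·p = 18915 · (1/780) = 97/4.
E[α(G)] ≥ n − E[|E(G)|] = 195 − 97/4 = 683/4.
Numerically: ≈ 170.75000.
(This is only a lower bound; the true E[α(G)] may be larger.)

E[α(G)] ≥ 683/4 ≈ 170.75000.


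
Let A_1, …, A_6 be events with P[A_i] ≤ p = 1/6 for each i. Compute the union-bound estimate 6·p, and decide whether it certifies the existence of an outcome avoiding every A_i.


Union bound: P[∪_{i=1}^{6} A_i] ≤ Σ_i P[A_i] ≤ 6·p = 6·(1/6) = 1.
Numerically: 1 ≈ 1.00000.
Is 1 < 1? NO.
Since the bound 1 is ≥ 1, the union bound is uninformative here; it does NOT by itself certify existence.

6·p = 1 ≈ 1.00000; existence NOT certified by the union bound.


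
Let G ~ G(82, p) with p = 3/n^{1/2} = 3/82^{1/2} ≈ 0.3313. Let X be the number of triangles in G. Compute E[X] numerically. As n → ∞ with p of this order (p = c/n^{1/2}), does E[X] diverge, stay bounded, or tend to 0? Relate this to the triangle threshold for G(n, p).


Number of potential triangles: C(82, 3) = 88560.
Each occurs with probability p³ ≈ (0.3313)³ ≈ 3.636160e-02.
By linearity: E[X] = C(82, 3)·p³ ≈ 88560 · 3.636160e-02 ≈ 3220.1833.
Since α = 1/2 < 1, p = c/n^{1/2} ≫ 1/n is above the triangle threshold p ~ 1/n. Asymptotically E[X] ~ (c³/6)·n^{3(1−α)} = (3³/6)·n^{1.5} → ∞; triangles are abundant w.h.p.

E[X] ≈ 3220.1833; in regime p = Θ(1/n^{1/2}) E[X] diverges (above the triangle threshold p ~ 1/n).


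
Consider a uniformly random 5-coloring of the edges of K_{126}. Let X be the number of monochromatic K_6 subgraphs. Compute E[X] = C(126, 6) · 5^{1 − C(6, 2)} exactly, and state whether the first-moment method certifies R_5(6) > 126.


E[X] = C(126, 6) · 5^{1 − 15} = 4925156775 · 5^{−14} = 4925156775/6103515625.
As a reduced fraction: E[X] = 197006271/244140625 ≈ 0.807.
Is E[X] < 1? YES.
Since E[X] < 1, there exists a 5-coloring of K_{126} with no monochromatic K_6; hence R_5(6) > 126.

E[X] = 197006271/244140625 ≈ 0.807; E[X] < 1, so R_5(6) > 126.


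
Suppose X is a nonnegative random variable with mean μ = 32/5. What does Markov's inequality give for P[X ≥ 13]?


μ = E[X] = 32/5, a = 13.
Markov: P[X ≥ 13] ≤ μ/a = (32/5)/13 = 32/65.
Numerically: ≈ 0.492.
(Since a = 13 > μ = 6.400, the bound 32/65 is < 1 and informative.)

P[X ≥ 13] ≤ 32/65 ≈ 0.492.


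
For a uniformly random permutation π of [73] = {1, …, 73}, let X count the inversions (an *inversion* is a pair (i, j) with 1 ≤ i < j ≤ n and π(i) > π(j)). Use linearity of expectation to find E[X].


Write X = Σ X_I over the C(73, 2) = 2628 pairs i < j, with X_I the indicator of one inversion.
There are 2628 indicators.
For each fixed pair i < j, the values π(i) and π(j) are two distinct elements of {1, …, 73} in uniformly random order; by symmetry P[π(i) > π(j)] = 1/2.
By linearity: E[X] = 2628 · (1/2) = C(73, 2) · (1/2) = 2628/2 = 1314 ≈ 1314.00000.

E[X] = 1314 = 1314.00000.


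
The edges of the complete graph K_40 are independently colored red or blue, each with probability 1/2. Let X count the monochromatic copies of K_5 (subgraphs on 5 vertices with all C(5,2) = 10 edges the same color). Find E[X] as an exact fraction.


Let X = Σ_S X_S over the C(40, 5) = 658008 subsets S of size 5, where X_S = 1 if the K_5 on S is monochromatic.
For a fixed S, the K_5 on S has C(5, 2) = 10 edges. P[all 10 edges red] = (1/2)^10, and likewise for blue, so P[monochromatic] = 2·(1/2)^10 = 2^{1 − 10} = 1/512.
By linearity of expectation: E[X] = C(40, 5) · 2^{1 − 10} = 658008 · 1/512 = 82251/64.
Numerically: E[X] ≈ 1285.17188.

E[X] = C(40,5)·2^(1−C(5,2)) = 82251/64 ≈ 1285.17188.


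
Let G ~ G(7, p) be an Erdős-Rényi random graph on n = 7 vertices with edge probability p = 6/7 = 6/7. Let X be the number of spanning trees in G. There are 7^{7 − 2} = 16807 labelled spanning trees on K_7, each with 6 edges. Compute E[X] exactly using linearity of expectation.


K_7 has 7^{7 − 2} = 16807 labelled spanning trees.
For each such spanning tree H, let X_H = 1 if all 6 edges of H are present in G. Then P[X_H = 1] = p^{6} = (6/7)^{6} = 46656/117649.
Summing the indicators: E[X] = Σ_H E[X_H] = 16807 · p^{6} = 16807 · 46656/117649 = 46656/7.
Numerically: E[X] ≈ 6.67e+03.

E[X] = 16807 · (6/7)^{6} = 46656/7 ≈ 6.67e+03.


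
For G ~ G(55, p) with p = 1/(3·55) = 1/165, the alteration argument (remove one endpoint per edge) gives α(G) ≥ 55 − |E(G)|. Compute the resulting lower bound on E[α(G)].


E[|E(G)|] = C(55, 2)·p = 1485 · (1/165) = 9.
E[α(G)] ≥ n − E[|E(G)|] = 55 − 9 = 46.
Numerically: ≈ 46.000000.
(This is only a lower bound; the true E[α(G)] may be larger.)

E[α(G)] ≥ 46 ≈ 46.000000.


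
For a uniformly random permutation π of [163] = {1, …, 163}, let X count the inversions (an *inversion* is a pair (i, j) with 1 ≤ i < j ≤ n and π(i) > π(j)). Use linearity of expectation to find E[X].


Write X = Σ X_I over the C(163, 2) = 13203 pairs i < j, with X_I the indicator of one inversion.
There are 13203 indicators.
For each fixed pair i < j, the values π(i) and π(j) are two distinct elements of {1, …, 163} in uniformly random order; by symmetry P[π(i) > π(j)] = 1/2.
By linearity: E[X] = 13203 · (1/2) = C(163, 2) · (1/2) = 13203/2 = 13203/2 ≈ 6601.500.

E[X] = 13203/2 = 6601.500.


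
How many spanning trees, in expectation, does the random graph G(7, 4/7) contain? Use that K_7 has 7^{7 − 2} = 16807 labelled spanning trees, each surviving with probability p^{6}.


K_7 has 7^{7 − 2} = 16807 labelled spanning trees.
For each such spanning tree H, let X_H = 1 if all 6 edges of H are present in G. Then P[X_H = 1] = p^{6} = (4/7)^{6} = 4096/117649.
By linearity of expectation: E[X] = Σ_H E[X_H] = 16807 · p^{6} = 16807 · 4096/117649 = 4096/7.
Numerically: E[X] ≈ 585.143.

E[X] = 16807 · (4/7)^{6} = 4096/7 ≈ 585.143.


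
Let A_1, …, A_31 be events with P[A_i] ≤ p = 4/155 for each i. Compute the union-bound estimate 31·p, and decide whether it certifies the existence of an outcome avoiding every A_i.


Union bound: P[∪_{i=1}^{31} A_i] ≤ Σ_i P[A_i] ≤ 31·p = 31·(4/155) = 4/5.
Numerically: 4/5 ≈ 0.8000000.
Is 4/5 < 1? YES.
Since P[∪ A_i] ≤ 4/5 < 1, the complement has P[∩ A_i^c] ≥ 1 − 4/5 = 1/5 > 0, so some outcome avoids every A_i.

31·p = 4/5 ≈ 0.8000000; existence CERTIFIED by the union bound.


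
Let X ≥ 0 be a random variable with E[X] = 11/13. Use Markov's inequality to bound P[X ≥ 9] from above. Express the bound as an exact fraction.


μ = E[X] = 11/13, a = 9.
Markov: P[X ≥ 9] ≤ μ/a = (11/13)/9 = 11/117.
Numerically: ≈ 0.094017.
(Since a = 9 > μ = 0.846154, the bound 11/117 is < 1 and informative.)

P[X ≥ 9] ≤ 11/117 ≈ 0.094017.


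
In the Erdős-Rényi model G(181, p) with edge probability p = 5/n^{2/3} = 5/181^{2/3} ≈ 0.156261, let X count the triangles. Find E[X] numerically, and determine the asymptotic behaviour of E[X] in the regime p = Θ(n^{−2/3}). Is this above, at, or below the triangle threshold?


Number of potential triangles: C(181, 3) = 971970.
Each occurs with probability p³ ≈ (0.156261)³ ≈ 3.81551235e-03.
By linearity: E[X] = C(181, 3)·p³ ≈ 971970 · 3.81551235e-03 ≈ 3708.563536.
Since α = 2/3 < 1, p = c/n^{2/3} ≫ 1/n is above the triangle threshold p ~ 1/n. Asymptotically E[X] ~ (c³/6)·n^{3(1−α)} = (5³/6)·n^{1} → ∞; triangles are abundant w.h.p.

E[X] ≈ 3708.563536; in regime p = Θ(1/n^{2/3}) E[X] diverges (above the triangle threshold p ~ 1/n).


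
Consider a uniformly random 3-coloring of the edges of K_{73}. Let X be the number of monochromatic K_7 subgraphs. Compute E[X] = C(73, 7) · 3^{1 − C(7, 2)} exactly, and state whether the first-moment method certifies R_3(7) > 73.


E[X] = C(73, 7) · 3^{1 − 21} = 1629348612 · 3^{−20} = 1629348612/3486784401.
As a reduced fraction: E[X] = 543116204/1162261467 ≈ 0.4673.
Is E[X] < 1? YES.
Since E[X] < 1, there exists a 3-coloring of K_{73} with no monochromatic K_7; hence R_3(7) > 73.

E[X] = 543116204/1162261467 ≈ 0.4673; E[X] < 1, so R_3(7) > 73.


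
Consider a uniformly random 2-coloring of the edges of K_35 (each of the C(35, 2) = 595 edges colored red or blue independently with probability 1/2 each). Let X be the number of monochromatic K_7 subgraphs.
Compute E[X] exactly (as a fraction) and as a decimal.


Let X = Σ_S X_S over the C(35, 7) = 6724520 subsets S of size 7, where X_S = 1 if the K_7 on S is monochromatic.
For a fixed S, the K_7 on S has C(7, 2) = 21 edges. P[all 21 edges red] = (1/2)^21, and likewise for blue, so P[monochromatic] = 2·(1/2)^21 = 2^{1 − 21} = 1/1048576.
By linearity of expectation: E[X] = C(35, 7) · 2^{1 − 21} = 6724520 · 1/1048576 = 840565/131072.
Numerically: E[X] ≈ 6.413002.

E[X] = C(35,7)·2^(1−C(7,2)) = 840565/131072 ≈ 6.413002.


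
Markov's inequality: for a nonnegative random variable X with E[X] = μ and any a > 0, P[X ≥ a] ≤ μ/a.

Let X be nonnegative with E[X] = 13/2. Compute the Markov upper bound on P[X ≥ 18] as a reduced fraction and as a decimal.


μ = E[X] = 13/2, a = 18.
Markov: P[X ≥ 18] ≤ μ/a = (13/2)/18 = 13/36.
Numerically: ≈ 0.36111.
(Since a = 18 > μ = 6.50000, the bound 13/36 is < 1 and informative.)

P[X ≥ 18] ≤ 13/36 ≈ 0.36111.


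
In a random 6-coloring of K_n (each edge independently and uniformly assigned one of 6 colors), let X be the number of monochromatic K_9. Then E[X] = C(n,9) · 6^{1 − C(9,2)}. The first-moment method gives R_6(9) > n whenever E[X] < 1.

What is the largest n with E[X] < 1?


We need C(n, 9) · 6^{1 − 36} < 1, i.e. C(n, 9) < 6^{36 − 1} = 1719070799748422591028658176.
Check values of n near the boundary:
  n = 4406: C(4406, 9) = 1710356485221788389505285700; 1710356485221788389505285700 < 1719070799748422591028658176? YES
  n = 4407: C(4407, 9) = 1713856532599459170657070050; 1713856532599459170657070050 < 1719070799748422591028658176? YES
  n = 4408: C(4408, 9) = 1717362945146264156457459600; 1717362945146264156457459600 < 1719070799748422591028658176? YES
  n = 4409: C(4409, 9) = 1720875732988608787686577131; 1720875732988608787686577131 < 1719070799748422591028658176? NO
  n = 4410: C(4410, 9) = 1724394906266704102180823710; 1724394906266704102180823710 < 1719070799748422591028658176? NO
  n = 4411: C(4411, 9) = 1727920475134582415883601405; 1727920475134582415883601405 < 1719070799748422591028658176? NO
The largest n with C(n, 9) < 1719070799748422591028658176 is n = 4408 (where E[X] = 35778394690547169926197075/35813974994758803979763712 ≈ 0.9990065). Hence R_6(9) > 4408, i.e. R_6(9) ≥ 4409.

Largest n = 4408; hence R_6(9) > 4408.


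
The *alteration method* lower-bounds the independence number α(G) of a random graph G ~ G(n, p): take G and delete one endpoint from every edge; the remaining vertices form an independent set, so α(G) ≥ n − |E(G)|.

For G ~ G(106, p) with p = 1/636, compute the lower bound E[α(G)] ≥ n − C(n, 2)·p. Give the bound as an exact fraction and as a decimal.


E[|E(G)|] = C(106, 2)·p = 5565 · (1/636) = 35/4.
E[α(G)] ≥ n − E[|E(G)|] = 106 − 35/4 = 389/4.
Numerically: ≈ 97.2500.
(This is only a lower bound; the true E[α(G)] may be larger.)

E[α(G)] ≥ 389/4 ≈ 97.2500.
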